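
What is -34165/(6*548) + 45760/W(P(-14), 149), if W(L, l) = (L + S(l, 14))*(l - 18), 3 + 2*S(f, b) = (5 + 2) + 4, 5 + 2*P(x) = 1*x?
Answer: -31831775/430728 ≈ -73.902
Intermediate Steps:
P(x) = -5/2 + x/2 (P(x) = -5/2 + (1*x)/2 = -5/2 + x/2)
S(f, b) = 4 (S(f, b) = -3/2 + ((5 + 2) + 4)/2 = -3/2 + (7 + 4)/2 = -3/2 + (½)*11 = -3/2 + 11/2 = 4)
W(L, l) = (-18 + l)*(4 + L) (W(L, l) = (L + 4)*(l - 18) = (4 + L)*(-18 + l) = (-18 + l)*(4 + L))
-34165/(6*548) + 45760/W(P(-14), 149) = -34165/(6*548) + 45760/(-72 - 18*(-5/2 + (½)*(-14)) + 4*149 + (-5/2 + (½)*(-14))*149) = -34165/3288 + 45760/(-72 - 18*(-5/2 - 7) + 596 + (-5/2 - 7)*149) = -34165*1/3288 + 45760/(-72 - 18*(-19/2) + 596 - 19/2*149) = -34165/3288 + 45760/(-72 + 171 + 596 - 2831/2) = -34165/3288 + 45760/(-1441/2) = -34165/3288 + 45760*(-2/1441) = -34165/3288 - 8320/131 = -31831775/430728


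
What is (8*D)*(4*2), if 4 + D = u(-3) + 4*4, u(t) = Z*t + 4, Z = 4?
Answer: 256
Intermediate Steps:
u(t) = 4 + 4*t (u(t) = 4*t + 4 = 4 + 4*t)
D = 4 (D = -4 + ((4 + 4*(-3)) + 4*4) = -4 + ((4 - 12) + 16) = -4 + (-8 + 16) = -4 + 8 = 4)
(8*D)*(4*2) = (8*4)*(4*2) = 32*8 = 256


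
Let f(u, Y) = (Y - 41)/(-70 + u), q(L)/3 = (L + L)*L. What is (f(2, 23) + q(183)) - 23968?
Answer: 6016853/34 ≈ 1.7697e+5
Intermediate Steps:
q(L) = 6*L**2 (q(L) = 3*((L + L)*L) = 3*((2*L)*L) = 3*(2*L**2) = 6*L**2)
f(u, Y) = (-41 + Y)/(-70 + u)
(f(2, 23) + q(183)) - 23968 = ((-41 + 23)/(-70 + 2) + 6*183**2) - 23968 = (-18/(-68) + 6*33489) - 23968 = (-1/68*(-18) + 200934) - 23968 = (9/34 + 200934) - 23968 = 6831765/34 - 23968 = 6016853/34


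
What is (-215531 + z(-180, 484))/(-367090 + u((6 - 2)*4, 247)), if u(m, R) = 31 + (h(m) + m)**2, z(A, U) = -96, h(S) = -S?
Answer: 215627/367059 ≈ 0.58745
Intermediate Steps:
u(m, R) = 31 (u(m, R) = 31 + (-m + m)**2 = 31 + 0**2 = 31 + 0 = 31)
(-215531 + z(-180, 484))/(-367090 + u((6 - 2)*4, 247)) = (-215531 - 96)/(-367090 + 31) = -215627/(-367059) = -215627*(-1/367059) = 215627/367059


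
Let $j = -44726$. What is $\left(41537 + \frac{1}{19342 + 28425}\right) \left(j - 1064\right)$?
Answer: $- \frac{90851841925200}{47767} \approx -1.902 \cdot 10^{9}$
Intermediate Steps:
$\left(41537 + \frac{1}{19342 + 28425}\right) \left(j - 1064\right) = \left(41537 + \frac{1}{19342 + 28425}\right) \left(-44726 - 1064\right) = \left(41537 + \frac{1}{47767}\right) \left(-45790\right) = \frac{1984097880}{47767} \left(-45790\right) = - \frac{90851841925200}{47767}$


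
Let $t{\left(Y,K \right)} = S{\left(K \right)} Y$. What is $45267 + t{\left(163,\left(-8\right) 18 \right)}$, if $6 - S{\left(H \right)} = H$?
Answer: $69717$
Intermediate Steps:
$S{\left(H \right)} = 6 - H$
$t{\left(Y,K \right)} = Y \left(6 - K\right)$ ($t{\left(Y,K \right)} = \left(6 - K\right) Y = Y \left(6 - K\right)$)
$45267 + t{\left(163,\left(-8\right) 18 \right)} = 45267 + 163 \left(6 - \left(-8\right) 18\right) = 45267 + 163 \left(6 - -144\right) = 45267 + 163 \left(6 + 144\right) = 45267 + 163 \cdot 150 = 45267 + 24450 = 69717$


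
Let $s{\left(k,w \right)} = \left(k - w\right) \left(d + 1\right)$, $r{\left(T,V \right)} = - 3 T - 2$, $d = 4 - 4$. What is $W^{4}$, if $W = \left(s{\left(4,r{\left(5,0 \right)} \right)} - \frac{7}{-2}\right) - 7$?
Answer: $\frac{1500625}{16} \approx 93789.0$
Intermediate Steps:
$d = 0$ ($d = 4 - 4 = 0$)
$r{\left(T,V \right)} = -2 - 3 T$
$s{\left(k,w \right)} = k - w$ ($s{\left(k,w \right)} = \left(k - w\right) \left(0 + 1\right) = \left(k - w\right) 1 = k - w$)
$W = \frac{35}{2}$ ($W = \left(\left(4 - \left(-2 - 15\right)\right) - \frac{7}{-2}\right) - 7 = \left(\left(4 - \left(-2 - 15\right)\right) - - \frac{7}{2}\right) - 7 = \left(\left(4 - -17\right) + \frac{7}{2}\right) - 7 = \left(\left(4 + 17\right) + \frac{7}{2}\right) - 7 = \left(21 + \frac{7}{2}\right) - 7 = \frac{49}{2} - 7 = \frac{35}{2} \approx 17.5$)
$W^{4} = \left(\frac{35}{2}\right)^{4} = \frac{1500625}{16}$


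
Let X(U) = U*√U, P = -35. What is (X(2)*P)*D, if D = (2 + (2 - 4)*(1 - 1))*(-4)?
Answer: 560*√2 ≈ 791.96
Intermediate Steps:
X(U) = U^(3/2)
D = -8 (D = (2 - 2*0)*(-4) = (2 + 0)*(-4) = 2*(-4) = -8)
(X(2)*P)*D = (2^(3/2)*(-35))*(-8) = ((2*√2)*(-35))*(-8) = -70*√2*(-8) = 560*√2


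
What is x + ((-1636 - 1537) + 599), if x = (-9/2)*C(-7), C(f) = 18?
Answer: -2655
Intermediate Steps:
x = -81 (x = -9/2*18 = -81)
x + ((-1636 - 1537) + 599) = -81 + ((-1636 - 1537) + 599) = -81 + (-3173 + 599) = -81 - 2574 = -2655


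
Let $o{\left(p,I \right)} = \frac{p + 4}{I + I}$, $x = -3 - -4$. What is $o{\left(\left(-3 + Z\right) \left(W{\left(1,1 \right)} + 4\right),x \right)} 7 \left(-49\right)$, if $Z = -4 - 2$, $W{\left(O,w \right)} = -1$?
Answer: $\frac{7889}{2} \approx 3944.5$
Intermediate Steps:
$x = 1$ ($x = -3 + 4 = 1$)
$Z = -6$ ($Z = -4 - 2 = -6$)
$o{\left(p,I \right)} = \frac{4 + p}{2 I}$
$o{\left(\left(-3 + Z\right) \left(W{\left(1,1 \right)} + 4\right),x \right)} 7 \left(-49\right) = \frac{4 + \left(-3 - 6\right) \left(-1 + 4\right)}{2 \cdot 1} \cdot 7 \left(-49\right) = \frac{1}{2} \cdot 1 \left(4 - 27\right) \left(-343\right) = \frac{1}{2} \cdot 1 \left(-23\right) \left(-343\right) = \left(- \frac{23}{2}\right) \left(-343\right) = \frac{7889}{2}$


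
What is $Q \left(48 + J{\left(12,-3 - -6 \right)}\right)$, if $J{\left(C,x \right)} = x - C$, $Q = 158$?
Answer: $6162$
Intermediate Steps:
$Q \left(48 + J{\left(12,-3 - -6 \right)}\right) = 158 \left(48 - 9\right) = 158 \cdot 39 = 6162$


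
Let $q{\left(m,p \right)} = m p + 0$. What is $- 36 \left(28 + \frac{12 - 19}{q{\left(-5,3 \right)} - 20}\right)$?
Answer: $- \frac{5076}{5} \approx -1015.2$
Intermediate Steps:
$q{\left(m,p \right)} = m p$
$- 36 \left(28 + \frac{12 - 19}{q{\left(-5,3 \right)} - 20}\right) = - 36 \left(28 + \frac{12 - 19}{\left(-5\right) 3 - 20}\right) = - 36 \left(28 - \frac{7}{-15 - 20}\right) = - 36 \left(28 - \frac{7}{-35}\right) = - 36 \left(28 - - \frac{1}{5}\right) = - 36 \left(28 + \frac{1}{5}\right) = \left(-36\right) \frac{141}{5} = - \frac{5076}{5}$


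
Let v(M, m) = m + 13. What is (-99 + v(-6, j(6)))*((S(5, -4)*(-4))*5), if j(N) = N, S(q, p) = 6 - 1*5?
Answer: 1600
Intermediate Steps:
S(q, p) = 1 (S(q, p) = 6 - 5 = 1)
v(M, m) = 13 + m
(-99 + v(-6, j(6)))*((S(5, -4)*(-4))*5) = (-99 + (13 + 6))*((1*(-4))*5) = (-99 + 19)*(-4*5) = -80*(-20) = 1600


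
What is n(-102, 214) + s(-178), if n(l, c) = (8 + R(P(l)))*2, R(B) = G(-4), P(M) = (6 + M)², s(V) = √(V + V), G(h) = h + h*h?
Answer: 40 + 2*I*√89 ≈ 40.0 + 18.868*I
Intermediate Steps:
G(h) = h + h²
s(V) = √2*√V (s(V) = √(2*V) = √2*√V)
R(B) = 12 (R(B) = -4*(1 - 4) = -4*(-3) = 12)
n(l, c) = 40 (n(l, c) = (8 + 12)*2 = 20*2 = 40)
n(-102, 214) + s(-178) = 40 + √2*√(-178) = 40 + √2*(I*√178) = 40 + 2*I*√89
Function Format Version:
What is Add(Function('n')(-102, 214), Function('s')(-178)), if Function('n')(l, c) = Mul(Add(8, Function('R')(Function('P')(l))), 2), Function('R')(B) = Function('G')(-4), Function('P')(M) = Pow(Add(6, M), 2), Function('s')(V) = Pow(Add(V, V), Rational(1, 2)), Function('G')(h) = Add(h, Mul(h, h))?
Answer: Add(40, Mul(2, I, Pow(89, Rational(1, 2)))) ≈ Add(40.000, Mul(18.868, I))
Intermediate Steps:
Function('G')(h) = Add(h, Pow(h, 2))
Function('s')(V) = Mul(Pow(2, Rational(1, 2)), Pow(V, Rational(1, 2))) (Function('s')(V) = Pow(Mul(2, V), Rational(1, 2)) = Mul(Pow(2, Rational(1, 2)), Pow(V, Rational(1, 2))))
Function('R')(B) = 12 (Function('R')(B) = Mul(-4, Add(1, -4)) = Mul(-4, -3) = 12)
Function('n')(l, c) = 40 (Function('n')(l, c) = Mul(Add(8, 12), 2) = Mul(20, 2) = 40)
Add(Function('n')(-102, 214), Function('s')(-178)) = Add(40, Mul(Pow(2, Rational(1, 2)), Pow(-178, Rational(1, 2)))) = Add(40, Mul(Pow(2, Rational(1, 2)), Mul(I, Pow(178, Rational(1, 2))))) = Add(40, Mul(2, I, Pow(89, Rational(1, 2))))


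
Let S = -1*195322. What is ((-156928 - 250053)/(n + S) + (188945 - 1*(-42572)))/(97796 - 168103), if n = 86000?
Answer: -25310308455/7686101854 ≈ -3.2930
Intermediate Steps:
S = -195322
((-156928 - 250053)/(n + S) + (188945 - 1*(-42572)))/(97796 - 168103) = ((-156928 - 250053)/(86000 - 195322) + (188945 - 1*(-42572)))/(97796 - 168103) = (-406981/(-109322) + (188945 + 42572))/(-70307) = (-406981*(-1/109322) + 231517)*(-1/70307) = (406981/109322 + 231517)*(-1/70307) = (25310308455/109322)*(-1/70307) = -25310308455/7686101854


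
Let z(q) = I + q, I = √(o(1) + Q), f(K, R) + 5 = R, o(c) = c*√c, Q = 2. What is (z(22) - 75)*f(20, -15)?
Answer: 1060 - 20*√3 ≈ 1025.4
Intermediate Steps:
o(c) = c^(3/2)
f(K, R) = -5 + R
I = √3 (I = √(1^(3/2) + 2) = √(1 + 2) = √3 ≈ 1.7320)
z(q) = q + √3 (z(q) = √3 + q = q + √3)
(z(22) - 75)*f(20, -15) = ((22 + √3) - 75)*(-5 - 15) = (-53 + √3)*(-20) = 1060 - 20*√3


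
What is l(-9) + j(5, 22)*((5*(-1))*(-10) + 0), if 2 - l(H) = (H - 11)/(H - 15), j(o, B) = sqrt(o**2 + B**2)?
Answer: 7/6 + 50*sqrt(509) ≈ 1129.2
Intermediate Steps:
j(o, B) = sqrt(B**2 + o**2)
l(H) = 2 - (-11 + H)/(-15 + H) (l(H) = 2 - (H - 11)/(H - 15) = 2 - (-11 + H)/(-15 + H))
l(-9) + j(5, 22)*((5*(-1))*(-10) + 0) = (-19 - 9)/(-15 - 9) + sqrt(22**2 + 5**2)*((5*(-1))*(-10) + 0) = -28/(-24) + sqrt(484 + 25)*(-5*(-10) + 0) = -1/24*(-28) + sqrt(509)*(50 + 0) = 7/6 + sqrt(509)*50 = 7/6 + 50*sqrt(509)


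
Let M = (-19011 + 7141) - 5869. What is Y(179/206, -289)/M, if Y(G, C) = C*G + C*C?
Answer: -1905955/406026 ≈ -4.6942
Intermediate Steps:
Y(G, C) = C**2 + C*G (Y(G, C) = C*G + C**2 = C**2 + C*G)
M = -17739 (M = -11870 - 5869 = -17739)
Y(179/206, -289)/M = -289*(-289 + 179/206)/(-17739) = -289*(-289 + 179*(1/206))*(-1/17739) = -289*(-289 + 179/206)*(-1/17739) = -289*(-59355/206)*(-1/17739) = (17153595/206)*(-1/17739) = -1905955/406026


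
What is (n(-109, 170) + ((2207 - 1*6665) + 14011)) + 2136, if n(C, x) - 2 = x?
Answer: 11861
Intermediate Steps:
n(C, x) = 2 + x
(n(-109, 170) + ((2207 - 1*6665) + 14011)) + 2136 = ((2 + 170) + ((2207 - 1*6665) + 14011)) + 2136 = (172 + ((2207 - 6665) + 14011)) + 2136 = (172 + (-4458 + 14011)) + 2136 = (172 + 9553) + 2136 = 9725 + 2136 = 11861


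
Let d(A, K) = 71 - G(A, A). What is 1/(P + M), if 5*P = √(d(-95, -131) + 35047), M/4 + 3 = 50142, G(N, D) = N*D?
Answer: 5013900/1005567702307 - 5*√26093/1005567702307 ≈ 4.9853e-6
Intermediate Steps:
G(N, D) = D*N
d(A, K) = 71 - A² (d(A, K) = 71 - A*A = 71 - A²)
M = 200556 (M = -12 + 4*50142 = -12 + 200568 = 200556)
P = √26093/5 (P = √((71 - 1*(-95)²) + 35047)/5 = √((71 - 1*9025) + 35047)/5 = √((71 - 9025) + 35047)/5 = √(-8954 + 35047)/5 = √26093/5 ≈ 32.307)
1/(P + M) = 1/(√26093/5 + 200556) = 1/(200556 + √26093/5)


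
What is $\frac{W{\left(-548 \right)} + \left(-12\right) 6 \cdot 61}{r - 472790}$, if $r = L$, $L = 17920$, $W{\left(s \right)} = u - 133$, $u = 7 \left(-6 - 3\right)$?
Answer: $\frac{2294}{227435} \approx 0.010086$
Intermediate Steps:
$u = -63$ ($u = 7 \left(-9\right) = -63$)
$W{\left(s \right)} = -196$ ($W{\left(s \right)} = -63 - 133 = -196$)
$r = 17920$
$\frac{W{\left(-548 \right)} + \left(-12\right) 6 \cdot 61}{r - 472790} = \frac{-196 + \left(-12\right) 6 \cdot 61}{17920 - 472790} = \frac{-196 - 4392}{-454870} = \left(-196 - 4392\right) \left(- \frac{1}{454870}\right) = \left(-4588\right) \left(- \frac{1}{454870}\right) = \frac{2294}{227435}$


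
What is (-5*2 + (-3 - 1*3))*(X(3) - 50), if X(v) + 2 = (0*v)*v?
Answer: 832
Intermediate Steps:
X(v) = -2 (X(v) = -2 + (0*v)*v = -2 + 0*v = -2 + 0 = -2)
(-5*2 + (-3 - 1*3))*(X(3) - 50) = (-5*2 + (-3 - 1*3))*(-2 - 50) = (-10 + (-3 - 3))*(-52) = (-10 - 6)*(-52) = -16*(-52) = 832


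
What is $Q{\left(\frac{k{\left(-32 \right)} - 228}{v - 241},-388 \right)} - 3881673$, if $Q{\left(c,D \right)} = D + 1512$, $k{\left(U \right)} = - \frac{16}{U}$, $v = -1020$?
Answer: $-3880549$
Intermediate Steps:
$Q{\left(c,D \right)} = 1512 + D$
$Q{\left(\frac{k{\left(-32 \right)} - 228}{v - 241},-388 \right)} - 3881673 = \left(1512 - 388\right) - 3881673 = 1124 - 3881673 = -3880549$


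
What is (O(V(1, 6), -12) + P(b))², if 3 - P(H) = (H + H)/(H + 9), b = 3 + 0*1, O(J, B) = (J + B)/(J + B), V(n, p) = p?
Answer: 49/4 ≈ 12.250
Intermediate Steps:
O(J, B) = 1 (O(J, B) = (B + J)/(B + J) = 1)
b = 3 (b = 3 + 0 = 3)
P(H) = 3 - 2*H/(9 + H) (P(H) = 3 - (H + H)/(H + 9) = 3 - 2*H/(9 + H))
(O(V(1, 6), -12) + P(b))² = (1 + (27 + 3)/(9 + 3))² = (1 + 30/12)² = (1 + (1/12)*30)² = (1 + 5/2)² = (7/2)² = 49/4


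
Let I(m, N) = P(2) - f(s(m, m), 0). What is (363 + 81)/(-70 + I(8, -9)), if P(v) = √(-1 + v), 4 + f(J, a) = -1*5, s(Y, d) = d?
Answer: -37/5 ≈ -7.4000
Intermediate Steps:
f(J, a) = -9 (f(J, a) = -4 - 1*5 = -4 - 5 = -9)
I(m, N) = 10 (I(m, N) = √(-1 + 2) - 1*(-9) = √1 + 9 = 1 + 9 = 10)
(363 + 81)/(-70 + I(8, -9)) = (363 + 81)/(-70 + 10) = 444/(-60) = 444*(-1/60) = -37/5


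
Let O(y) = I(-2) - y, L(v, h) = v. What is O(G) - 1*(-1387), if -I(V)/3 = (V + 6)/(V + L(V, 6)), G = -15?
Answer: 1405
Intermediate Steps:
I(V) = -3*(6 + V)/(2*V) (I(V) = -3*(V + 6)/(V + V) = -3*(6 + V)/(2*V))
O(y) = 3 - y (O(y) = (-3/2 - 9/(-2)) - y = (-3/2 - 9*(-½)) - y = (-3/2 + 9/2) - y = 3 - y)
O(G) - 1*(-1387) = (3 - 1*(-15)) - 1*(-1387) = (3 + 15) + 1387 = 18 + 1387 = 1405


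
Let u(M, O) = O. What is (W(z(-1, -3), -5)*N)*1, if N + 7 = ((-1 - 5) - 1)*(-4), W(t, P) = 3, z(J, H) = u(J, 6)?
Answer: 63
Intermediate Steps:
z(J, H) = 6
N = 21 (N = -7 + ((-1 - 5) - 1)*(-4) = -7 + (-6 - 1)*(-4) = -7 - 7*(-4) = -7 + 28 = 21)
(W(z(-1, -3), -5)*N)*1 = (3*21)*1 = 63*1 = 63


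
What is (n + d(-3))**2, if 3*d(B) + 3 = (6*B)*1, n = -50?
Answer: 3249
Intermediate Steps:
d(B) = -1 + 2*B (d(B) = -1 + ((6*B)*1)/3 = -1 + (6*B)/3 = -1 + 2*B)
(n + d(-3))**2 = (-50 + (-1 + 2*(-3)))**2 = (-50 + (-1 - 6))**2 = (-50 - 7)**2 = (-57)**2 = 3249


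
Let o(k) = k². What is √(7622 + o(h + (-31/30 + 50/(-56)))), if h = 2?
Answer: √1344521761/420 ≈ 87.304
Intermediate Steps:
√(7622 + o(h + (-31/30 + 50/(-56)))) = √(7622 + (2 + (-31/30 + 50/(-56)))²) = √(7622 + (2 + (-31*1/30 + 50*(-1/56)))²) = √(7622 + (2 + (-31/30 - 25/28))²) = √(7622 + (2 - 809/420)²) = √(7622 + (31/420)²) = √(7622 + 961/176400) = √(1344521761/176400) = √1344521761/420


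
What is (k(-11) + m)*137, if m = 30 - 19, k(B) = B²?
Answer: 18084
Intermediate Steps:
m = 11
(k(-11) + m)*137 = ((-11)² + 11)*137 = (121 + 11)*137 = 132*137 = 18084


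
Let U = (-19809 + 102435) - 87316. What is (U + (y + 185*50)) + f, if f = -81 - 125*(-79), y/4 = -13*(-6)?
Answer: 14666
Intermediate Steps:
y = 312 (y = 4*(-13*(-6)) = 4*78 = 312)
U = -4690 (U = 82626 - 87316 = -4690)
f = 9794 (f = -81 + 9875 = 9794)
(U + (y + 185*50)) + f = (-4690 + (312 + 185*50)) + 9794 = (-4690 + (312 + 9250)) + 9794 = (-4690 + 9562) + 9794 = 4872 + 9794 = 14666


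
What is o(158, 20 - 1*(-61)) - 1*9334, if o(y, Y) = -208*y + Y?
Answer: -42117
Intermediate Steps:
o(y, Y) = Y - 208*y
o(158, 20 - 1*(-61)) - 1*9334 = ((20 - 1*(-61)) - 208*158) - 1*9334 = ((20 + 61) - 32864) - 9334 = (81 - 32864) - 9334 = -32783 - 9334 = -42117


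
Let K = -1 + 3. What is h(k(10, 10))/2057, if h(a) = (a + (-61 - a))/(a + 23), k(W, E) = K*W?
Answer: -61/88451 ≈ -0.00068965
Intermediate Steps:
K = 2
k(W, E) = 2*W
h(a) = -61/(23 + a)
h(k(10, 10))/2057 = -61/(23 + 2*10)/2057 = -61/(23 + 20)*(1/2057) = -61/43*(1/2057) = -61*1/43*(1/2057) = -61/43*1/2057 = -61/88451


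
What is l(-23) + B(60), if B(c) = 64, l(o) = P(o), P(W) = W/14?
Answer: 873/14 ≈ 62.357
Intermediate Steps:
P(W) = W/14 (P(W) = W*(1/14) = W/14)
l(o) = o/14
l(-23) + B(60) = (1/14)*(-23) + 64 = -23/14 + 64 = 873/14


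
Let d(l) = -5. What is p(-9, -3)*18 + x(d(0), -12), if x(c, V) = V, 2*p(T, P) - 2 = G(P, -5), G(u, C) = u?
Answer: -21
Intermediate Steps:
p(T, P) = 1 + P/2
p(-9, -3)*18 + x(d(0), -12) = (1 + (½)*(-3))*18 - 12 = (1 - 3/2)*18 - 12 = -½*18 - 12 = -9 - 12 = -21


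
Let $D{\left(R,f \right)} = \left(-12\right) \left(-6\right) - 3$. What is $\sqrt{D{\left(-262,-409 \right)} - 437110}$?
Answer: $i \sqrt{437041} \approx 661.09 i$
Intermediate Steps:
$D{\left(R,f \right)} = 69$ ($D{\left(R,f \right)} = 72 - 3 = 69$)
$\sqrt{D{\left(-262,-409 \right)} - 437110} = \sqrt{69 - 437110} = \sqrt{-437041} = i \sqrt{437041}$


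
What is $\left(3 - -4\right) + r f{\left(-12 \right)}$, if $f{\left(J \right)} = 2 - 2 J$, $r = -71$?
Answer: $-1839$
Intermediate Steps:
$\left(3 - -4\right) + r f{\left(-12 \right)} = \left(3 - -4\right) - 71 \left(2 - -24\right) = \left(3 + 4\right) - 71 \left(2 + 24\right) = 7 - 1846 = -1839$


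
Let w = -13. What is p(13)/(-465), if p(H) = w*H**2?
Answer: 2197/465 ≈ 4.7247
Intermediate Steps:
p(H) = -13*H**2
p(13)/(-465) = -13*13**2/(-465) = -13*169*(-1/465) = -2197*(-1/465) = 2197/465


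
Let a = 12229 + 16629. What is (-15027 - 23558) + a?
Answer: -9727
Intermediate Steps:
a = 28858
(-15027 - 23558) + a = (-15027 - 23558) + 28858 = -38585 + 28858 = -9727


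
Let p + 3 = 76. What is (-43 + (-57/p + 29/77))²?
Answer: 59523800625/31595641 ≈ 1883.9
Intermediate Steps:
p = 73 (p = -3 + 76 = 73)
(-43 + (-57/p + 29/77))² = (-43 + (-57/73 + 29/77))² = (-43 - 2272/5621)² = (-243975/5621)² = 59523800625/31595641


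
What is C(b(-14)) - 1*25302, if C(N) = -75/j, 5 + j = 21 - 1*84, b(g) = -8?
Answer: -1720461/68 ≈ -25301.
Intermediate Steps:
j = -68 (j = -5 + (21 - 1*84) = -5 + (21 - 84) = -5 - 63 = -68)
C(N) = 75/68 (C(N) = -75/(-68) = -75*(-1/68) = 75/68)
C(b(-14)) - 1*25302 = 75/68 - 1*25302 = 75/68 - 25302 = -1720461/68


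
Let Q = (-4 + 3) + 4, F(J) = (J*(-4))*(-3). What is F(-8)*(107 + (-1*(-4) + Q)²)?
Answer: -14976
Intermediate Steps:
F(J) = 12*J (F(J) = -4*J*(-3) = 12*J)
Q = 3 (Q = -1 + 4 = 3)
F(-8)*(107 + (-1*(-4) + Q)²) = (12*(-8))*(107 + (-1*(-4) + 3)²) = -96*(107 + (4 + 3)²) = -96*(107 + 7²) = -96*(107 + 49) = -96*156 = -14976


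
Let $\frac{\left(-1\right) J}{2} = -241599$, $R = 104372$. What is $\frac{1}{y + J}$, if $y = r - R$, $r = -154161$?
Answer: $\frac{1}{224665} \approx 4.4511 \cdot 10^{-6}$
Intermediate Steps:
$J = 483198$ ($J = \left(-2\right) \left(-241599\right) = 483198$)
$y = -258533$ ($y = -154161 - 104372 = -258533$)
$\frac{1}{y + J} = \frac{1}{-258533 + 483198} = \frac{1}{224665}$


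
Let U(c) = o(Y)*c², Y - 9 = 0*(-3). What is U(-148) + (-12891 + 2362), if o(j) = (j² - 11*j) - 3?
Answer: -470513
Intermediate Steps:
Y = 9 (Y = 9 + 0*(-3) = 9 + 0 = 9)
o(j) = -3 + j² - 11*j
U(c) = -21*c² (U(c) = (-3 + 9² - 11*9)*c² = (-3 + 81 - 99)*c² = -21*c²)
U(-148) + (-12891 + 2362) = -21*(-148)² + (-12891 + 2362) = -21*21904 - 10529 = -459984 - 10529 = -470513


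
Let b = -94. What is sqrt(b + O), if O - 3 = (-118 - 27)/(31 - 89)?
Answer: I*sqrt(354)/2 ≈ 9.4074*I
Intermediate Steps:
O = 11/2 (O = 3 + (-118 - 27)/(31 - 89) = 3 - 145/(-58) = 3 - 145*(-1/58) = 3 + 5/2 = 11/2 ≈ 5.5000)
sqrt(b + O) = sqrt(-94 + 11/2) = sqrt(-177/2) = I*sqrt(354)/2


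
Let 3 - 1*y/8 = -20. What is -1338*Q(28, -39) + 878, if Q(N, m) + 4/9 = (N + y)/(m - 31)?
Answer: 580114/105 ≈ 5524.9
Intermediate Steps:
y = 184 (y = 24 - 8*(-20) = 24 + 160 = 184)
Q(N, m) = -4/9 + (184 + N)/(-31 + m) (Q(N, m) = -4/9 + (N + 184)/(m - 31) = -4/9 + (184 + N)/(-31 + m))
-1338*Q(28, -39) + 878 = -446*(1780 - 4*(-39) + 9*28)/(3*(-31 - 39)) + 878 = -446*(1780 + 156 + 252)/(3*(-70)) + 878 = -446*(-1)*2188/(3*70) + 878 = -1338*(-1094/315) + 878 = 487924/105 + 878 = 580114/105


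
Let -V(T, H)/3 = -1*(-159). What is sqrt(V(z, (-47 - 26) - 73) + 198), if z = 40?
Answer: 3*I*sqrt(31) ≈ 16.703*I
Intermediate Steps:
V(T, H) = -477 (V(T, H) = -(-3)*(-159) = -3*159 = -477)
sqrt(V(z, (-47 - 26) - 73) + 198) = sqrt(-477 + 198) = sqrt(-279) = 3*I*sqrt(31)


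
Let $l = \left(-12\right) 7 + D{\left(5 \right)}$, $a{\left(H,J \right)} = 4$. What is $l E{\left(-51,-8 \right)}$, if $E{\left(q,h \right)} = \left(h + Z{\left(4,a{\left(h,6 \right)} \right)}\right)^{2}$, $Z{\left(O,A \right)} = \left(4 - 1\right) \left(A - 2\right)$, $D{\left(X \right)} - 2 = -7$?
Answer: $-356$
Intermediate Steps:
$D{\left(X \right)} = -5$ ($D{\left(X \right)} = 2 - 7 = -5$)
$Z{\left(O,A \right)} = -6 + 3 A$ ($Z{\left(O,A \right)} = 3 \left(-2 + A\right) = -6 + 3 A$)
$E{\left(q,h \right)} = \left(6 + h\right)^{2}$ ($E{\left(q,h \right)} = \left(h + \left(-6 + 3 \cdot 4\right)\right)^{2} = \left(h + \left(-6 + 12\right)\right)^{2} = \left(h + 6\right)^{2} = \left(6 + h\right)^{2}$)
$l = -89$ ($l = \left(-12\right) 7 - 5 = -84 - 5 = -89$)
$l E{\left(-51,-8 \right)} = - 89 \left(6 - 8\right)^{2} = - 89 \left(-2\right)^{2} = \left(-89\right) 4 = -356$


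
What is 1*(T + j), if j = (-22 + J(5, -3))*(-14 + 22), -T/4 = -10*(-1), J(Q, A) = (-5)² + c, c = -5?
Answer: -56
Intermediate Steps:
J(Q, A) = 20 (J(Q, A) = (-5)² - 5 = 25 - 5 = 20)
T = -40 (T = -(-40)*(-1) = -4*10 = -40)
j = -16 (j = (-22 + 20)*(-14 + 22) = -2*8 = -16)
1*(T + j) = 1*(-40 - 16) = 1*(-56) = -56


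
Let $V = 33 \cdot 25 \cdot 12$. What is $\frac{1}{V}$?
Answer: $\frac{1}{9900} \approx 0.00010101$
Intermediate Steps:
$V = 9900$ ($V = 825 \cdot 12 = 9900$)
$\frac{1}{V} = \frac{1}{9900}$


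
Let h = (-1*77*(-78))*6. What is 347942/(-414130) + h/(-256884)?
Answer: -4346013392/4432640455 ≈ -0.98046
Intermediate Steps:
h = 36036 (h = -77*(-78)*6 = 6006*6 = 36036)
347942/(-414130) + h/(-256884) = 347942/(-414130) + 36036/(-256884) = 347942*(-1/414130) + 36036*(-1/256884) = -173971/207065 - 3003/21407 = -4346013392/4432640455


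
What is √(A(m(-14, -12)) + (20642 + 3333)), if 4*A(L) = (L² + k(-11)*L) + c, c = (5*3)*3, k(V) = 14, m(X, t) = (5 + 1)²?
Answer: √97745/2 ≈ 156.32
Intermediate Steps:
m(X, t) = 36 (m(X, t) = 6² = 36)
c = 45 (c = 15*3 = 45)
A(L) = 45/4 + L²/4 + 7*L/2 (A(L) = ((L² + 14*L) + 45)/4 = (45 + L² + 14*L)/4 = 45/4 + L²/4 + 7*L/2)
√(A(m(-14, -12)) + (20642 + 3333)) = √((45/4 + (¼)*36² + (7/2)*36) + (20642 + 3333)) = √((45/4 + (¼)*1296 + 126) + 23975) = √((45/4 + 324 + 126) + 23975) = √(1845/4 + 23975) = √(97745/4) = √97745/2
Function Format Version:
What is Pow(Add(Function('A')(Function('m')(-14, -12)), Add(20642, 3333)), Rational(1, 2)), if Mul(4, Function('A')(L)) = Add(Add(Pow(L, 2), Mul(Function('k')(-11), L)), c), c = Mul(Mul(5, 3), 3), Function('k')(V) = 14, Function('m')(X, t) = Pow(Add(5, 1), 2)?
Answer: Mul(Rational(1, 2), Pow(97745, Rational(1, 2))) ≈ 156.32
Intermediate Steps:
Function('m')(X, t) = 36 (Function('m')(X, t) = Pow(6, 2) = 36)
c = 45 (c = Mul(15, 3) = 45)
Function('A')(L) = Add(Rational(45, 4), Mul(Rational(1, 4), Pow(L, 2)), Mul(Rational(7, 2), L)) (Function('A')(L) = Mul(Rational(1, 4), Add(Add(Pow(L, 2), Mul(14, L)), 45)) = Mul(Rational(1, 4), Add(45, Pow(L, 2), Mul(14, L))) = Add(Rational(45, 4), Mul(Rational(1, 4), Pow(L, 2)), Mul(Rational(7, 2), L)))
Pow(Add(Function('A')(Function('m')(-14, -12)), Add(20642, 3333)), Rational(1, 2)) = Pow(Add(Add(Rational(45, 4), Mul(Rational(1, 4), Pow(36, 2)), Mul(Rational(7, 2), 36)), Add(20642, 3333)), Rational(1, 2)) = Pow(Add(Add(Rational(45, 4), Mul(Rational(1, 4), 1296), 126), 23975), Rational(1, 2)) = Pow(Add(Add(Rational(45, 4), 324, 126), 23975), Rational(1, 2)) = Pow(Add(Rational(1845, 4), 23975), Rational(1, 2)) = Pow(Rational(97745, 4), Rational(1, 2)) = Mul(Rational(1, 2), Pow(97745, Rational(1, 2)))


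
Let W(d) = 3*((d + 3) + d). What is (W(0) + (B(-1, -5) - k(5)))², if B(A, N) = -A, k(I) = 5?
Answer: 25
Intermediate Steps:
W(d) = 9 + 6*d (W(d) = 3*((3 + d) + d) = 3*(3 + 2*d) = 9 + 6*d)
(W(0) + (B(-1, -5) - k(5)))² = ((9 + 6*0) + (-1*(-1) - 1*5))² = ((9 + 0) + (1 - 5))² = (9 - 4)² = 5² = 25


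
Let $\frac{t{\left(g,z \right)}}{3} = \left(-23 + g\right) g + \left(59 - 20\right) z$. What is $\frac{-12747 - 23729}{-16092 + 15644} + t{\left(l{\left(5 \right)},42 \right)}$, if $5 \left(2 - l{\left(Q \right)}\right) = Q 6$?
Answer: $\frac{595775}{112} \approx 5319.4$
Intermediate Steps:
$l{\left(Q \right)} = 2 - \frac{6 Q}{5}$ ($l{\left(Q \right)} = 2 - \frac{Q 6}{5} = 2 - \frac{6 Q}{5}$)
$t{\left(g,z \right)} = 117 z + 3 g \left(-23 + g\right)$ ($t{\left(g,z \right)} = 3 \left(\left(-23 + g\right) g + \left(59 - 20\right) z\right) = 3 \left(g \left(-23 + g\right) + 39 z\right) = 3 \left(39 z + g \left(-23 + g\right)\right) = 117 z + 3 g \left(-23 + g\right)$)
$\frac{-12747 - 23729}{-16092 + 15644} + t{\left(l{\left(5 \right)},42 \right)} = \frac{-12747 - 23729}{-16092 + 15644} + \left(- 69 \left(2 - 6\right) + 3 \left(2 - 6\right)^{2} + 117 \cdot 42\right) = - \frac{36476}{-448} + \left(- 69 \left(2 - 6\right) + 3 \left(2 - 6\right)^{2} + 4914\right) = \left(-36476\right) \left(- \frac{1}{448}\right) + \left(\left(-69\right) \left(-4\right) + 3 \left(-4\right)^{2} + 4914\right) = \frac{9119}{112} + \left(276 + 3 \cdot 16 + 4914\right) = \frac{9119}{112} + \left(276 + 48 + 4914\right) = \frac{9119}{112} + 5238 = \frac{595775}{112}$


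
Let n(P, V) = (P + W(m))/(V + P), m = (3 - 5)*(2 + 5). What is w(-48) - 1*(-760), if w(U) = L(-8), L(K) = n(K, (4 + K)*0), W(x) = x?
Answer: 3051/4 ≈ 762.75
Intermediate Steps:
m = -14 (m = -2*7 = -14)
n(P, V) = (-14 + P)/(P + V) (n(P, V) = (P - 14)/(V + P) = (-14 + P)/(P + V))
L(K) = (-14 + K)/K (L(K) = (-14 + K)/(K + (4 + K)*0) = (-14 + K)/(K + 0) = (-14 + K)/K)
w(U) = 11/4 (w(U) = (-14 - 8)/(-8) = -⅛*(-22) = 11/4)
w(-48) - 1*(-760) = 11/4 - 1*(-760) = 11/4 + 760 = 3051/4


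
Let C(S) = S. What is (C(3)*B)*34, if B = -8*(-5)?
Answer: 4080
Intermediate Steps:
B = 40
(C(3)*B)*34 = (3*40)*34 = 120*34 = 4080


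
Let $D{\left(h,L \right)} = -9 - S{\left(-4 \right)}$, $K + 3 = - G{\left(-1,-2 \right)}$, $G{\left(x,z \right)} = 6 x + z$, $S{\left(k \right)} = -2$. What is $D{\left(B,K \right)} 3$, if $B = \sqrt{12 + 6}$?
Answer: $-21$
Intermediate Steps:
$G{\left(x,z \right)} = z + 6 x$
$K = 5$ ($K = -3 - \left(-2 + 6 \left(-1\right)\right) = -3 - \left(-2 - 6\right) = -3 - -8 = -3 + 8 = 5$)
$B = 3 \sqrt{2}$ ($B = \sqrt{18} = 3 \sqrt{2} \approx 4.2426$)
$D{\left(h,L \right)} = -7$ ($D{\left(h,L \right)} = -9 - -2 = -9 + 2 = -7$)
$D{\left(B,K \right)} 3 = \left(-7\right) 3 = -21$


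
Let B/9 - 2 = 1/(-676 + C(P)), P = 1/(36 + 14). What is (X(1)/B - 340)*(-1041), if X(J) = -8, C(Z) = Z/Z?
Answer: 478089660/1349 ≈ 3.5440e+5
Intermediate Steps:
P = 1/50 ≈ 0.020000
C(Z) = 1
B = 1349/75 (B = 18 + 9/(-676 + 1) = 18 + 9/(-675) = 18 + 9*(-1/675) = 18 - 1/75 = 1349/75 ≈ 17.987)
(X(1)/B - 340)*(-1041) = (-8/1349/75 - 340)*(-1041) = (-8*75/1349 - 340)*(-1041) = (-600/1349 - 340)*(-1041) = -459260/1349*(-1041) = 478089660/1349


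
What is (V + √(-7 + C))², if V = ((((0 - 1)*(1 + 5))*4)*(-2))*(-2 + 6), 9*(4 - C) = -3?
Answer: 110584/3 + 256*I*√6 ≈ 36861.0 + 627.07*I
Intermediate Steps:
C = 13/3 (C = 4 - ⅑*(-3) = 4 + ⅓ = 13/3 ≈ 4.3333)
V = 192 (V = ((-1*6*4)*(-2))*4 = (-6*4*(-2))*4 = -24*(-2)*4 = 48*4 = 192)
(V + √(-7 + C))² = (192 + √(-7 + 13/3))² = (192 + √(-8/3))² = (192 + 2*I*√6/3)²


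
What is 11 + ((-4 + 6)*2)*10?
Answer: 51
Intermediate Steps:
11 + ((-4 + 6)*2)*10 = 11 + (2*2)*10 = 11 + 4*10 = 11 + 40 = 51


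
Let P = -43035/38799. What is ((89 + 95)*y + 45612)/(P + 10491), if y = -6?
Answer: 287810982/67832879 ≈ 4.2429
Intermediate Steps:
P = -14345/12933 (P = -43035*1/38799 = -14345/12933 ≈ -1.1092)
((89 + 95)*y + 45612)/(P + 10491) = ((89 + 95)*(-6) + 45612)/(-14345/12933 + 10491) = (184*(-6) + 45612)/(135665758/12933) = (-1104 + 45612)*(12933/135665758) = 44508*(12933/135665758) = 287810982/67832879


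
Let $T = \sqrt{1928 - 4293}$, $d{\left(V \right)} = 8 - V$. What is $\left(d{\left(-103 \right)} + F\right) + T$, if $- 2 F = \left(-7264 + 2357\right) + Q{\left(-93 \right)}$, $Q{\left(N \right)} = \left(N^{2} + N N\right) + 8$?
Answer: $- \frac{12177}{2} + i \sqrt{2365} \approx -6088.5 + 48.631 i$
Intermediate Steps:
$Q{\left(N \right)} = 8 + 2 N^{2}$ ($Q{\left(N \right)} = \left(N^{2} + N^{2}\right) + 8 = 2 N^{2} + 8 = 8 + 2 N^{2}$)
$T = i \sqrt{2365}$ ($T = \sqrt{-2365} = i \sqrt{2365} \approx 48.631 i$)
$F = - \frac{12399}{2}$ ($F = - \frac{\left(-7264 + 2357\right) + \left(8 + 2 \left(-93\right)^{2}\right)}{2} = - \frac{-4907 + \left(8 + 2 \cdot 8649\right)}{2} = - \frac{-4907 + \left(8 + 17298\right)}{2} = - \frac{-4907 + 17306}{2} = \left(- \frac{1}{2}\right) 12399 = - \frac{12399}{2} \approx -6199.5$)
$\left(d{\left(-103 \right)} + F\right) + T = \left(\left(8 - -103\right) - \frac{12399}{2}\right) + i \sqrt{2365} = \left(\left(8 + 103\right) - \frac{12399}{2}\right) + i \sqrt{2365} = \left(111 - \frac{12399}{2}\right) + i \sqrt{2365} = - \frac{12177}{2} + i \sqrt{2365}$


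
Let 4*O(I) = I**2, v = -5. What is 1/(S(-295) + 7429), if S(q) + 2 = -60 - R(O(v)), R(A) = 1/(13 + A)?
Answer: 77/567255 ≈ 0.00013574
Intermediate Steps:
O(I) = I**2/4
S(q) = -4778/77 (S(q) = -2 + (-60 - 1/(13 + (1/4)*(-5)**2)) = -2 + (-60 - 1/(13 + (1/4)*25)) = -2 + (-60 - 1/(13 + 25/4)) = -2 + (-60 - 1/77/4) = -2 + (-60 - 1*4/77) = -2 + (-60 - 4/77) = -2 - 4624/77 = -4778/77)
1/(S(-295) + 7429) = 1/(-4778/77 + 7429) = 1/(567255/77) = 77/567255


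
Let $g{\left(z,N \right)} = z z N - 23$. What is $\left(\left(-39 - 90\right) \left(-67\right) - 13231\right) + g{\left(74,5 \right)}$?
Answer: $22769$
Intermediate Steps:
$g{\left(z,N \right)} = -23 + N z^{2}$ ($g{\left(z,N \right)} = z^{2} N - 23 = N z^{2} - 23 = -23 + N z^{2}$)
$\left(\left(-39 - 90\right) \left(-67\right) - 13231\right) + g{\left(74,5 \right)} = \left(\left(-39 - 90\right) \left(-67\right) - 13231\right) - \left(23 - 5 \cdot 74^{2}\right) = \left(\left(-129\right) \left(-67\right) - 13231\right) + \left(-23 + 5 \cdot 5476\right) = \left(8643 - 13231\right) + \left(-23 + 27380\right) = -4588 + 27357 = 22769$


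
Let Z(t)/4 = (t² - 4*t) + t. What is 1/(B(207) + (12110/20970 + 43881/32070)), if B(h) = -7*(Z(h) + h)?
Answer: -22416930/26537857874281 ≈ -8.4472e-7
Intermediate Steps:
Z(t) = -12*t + 4*t² (Z(t) = 4*((t² - 4*t) + t) = 4*(t² - 3*t) = -12*t + 4*t²)
B(h) = -7*h - 28*h*(-3 + h) (B(h) = -7*(4*h*(-3 + h) + h) = -7*(h + 4*h*(-3 + h)) = -7*h - 28*h*(-3 + h))
1/(B(207) + (12110/20970 + 43881/32070)) = 1/(7*207*(11 - 4*207) + (12110/20970 + 43881/32070)) = 1/(7*207*(11 - 828) + (12110*(1/20970) + 43881*(1/32070))) = 1/(7*207*(-817) + (1211/2097 + 14627/10690)) = 1/(-1183833 + 43618409/22416930) = 1/(-26537857874281/22416930) = -22416930/26537857874281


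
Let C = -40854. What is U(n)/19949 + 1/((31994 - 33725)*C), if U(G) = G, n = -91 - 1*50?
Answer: -9971256685/1410758848026 ≈ -0.0070680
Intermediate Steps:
n = -141 (n = -91 - 50 = -141)
U(n)/19949 + 1/((31994 - 33725)*C) = -141/19949 + 1/((31994 - 33725)*(-40854)) = -141*1/19949 - 1/40854/(-1731) = -141/19949 - 1/1731*(-1/40854) = -141/19949 + 1/70718274 = -9971256685/1410758848026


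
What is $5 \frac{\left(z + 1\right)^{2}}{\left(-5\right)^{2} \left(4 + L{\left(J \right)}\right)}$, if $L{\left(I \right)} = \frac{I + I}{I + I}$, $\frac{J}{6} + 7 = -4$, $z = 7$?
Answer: $\frac{64}{25} \approx 2.56$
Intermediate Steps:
$J = -66$ ($J = -42 + 6 \left(-4\right) = -42 - 24 = -66$)
$L{\left(I \right)} = 1$ ($L{\left(I \right)} = \frac{2 I}{2 I} = 2 I \frac{1}{2 I} = 1$)
$5 \frac{\left(z + 1\right)^{2}}{\left(-5\right)^{2} \left(4 + L{\left(J \right)}\right)} = 5 \frac{\left(7 + 1\right)^{2}}{\left(-5\right)^{2} \left(4 + 1\right)} = 5 \frac{8^{2}}{25 \cdot 5} = 5 \cdot \frac{64}{125} = \frac{64}{25}$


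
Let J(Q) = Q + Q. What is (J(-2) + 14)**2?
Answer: 100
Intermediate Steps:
J(Q) = 2*Q
(J(-2) + 14)**2 = (2*(-2) + 14)**2 = (-4 + 14)**2 = 10**2 = 100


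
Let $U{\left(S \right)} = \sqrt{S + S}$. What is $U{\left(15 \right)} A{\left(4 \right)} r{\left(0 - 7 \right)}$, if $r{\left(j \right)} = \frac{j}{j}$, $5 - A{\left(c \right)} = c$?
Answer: $\sqrt{30} \approx 5.4772$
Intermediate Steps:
$A{\left(c \right)} = 5 - c$
$U{\left(S \right)} = \sqrt{2} \sqrt{S}$ ($U{\left(S \right)} = \sqrt{2 S} = \sqrt{2} \sqrt{S}$)
$r{\left(j \right)} = 1$
$U{\left(15 \right)} A{\left(4 \right)} r{\left(0 - 7 \right)} = \sqrt{2} \sqrt{15} \left(5 - 4\right) 1 = \sqrt{30} \left(5 - 4\right) 1 = \sqrt{30} \cdot 1 \cdot 1 = \sqrt{30} \cdot 1 = \sqrt{30}$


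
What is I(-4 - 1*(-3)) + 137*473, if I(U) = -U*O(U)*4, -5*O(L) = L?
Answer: 324009/5 ≈ 64802.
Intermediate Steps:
O(L) = -L/5
I(U) = 4*U²/5 (I(U) = -U*(-U/5)*4 = -(-U²/5)*4 = -(-4)*U²/5 = 4*U²/5)
I(-4 - 1*(-3)) + 137*473 = 4*(-4 - 1*(-3))²/5 + 137*473 = 4*(-4 + 3)²/5 + 64801 = (⅘)*(-1)² + 64801 = (⅘)*1 + 64801 = ⅘ + 64801 = 324009/5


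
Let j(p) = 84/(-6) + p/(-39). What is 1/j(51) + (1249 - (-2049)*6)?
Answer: 2695044/199 ≈ 13543.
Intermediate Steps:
j(p) = -14 - p/39 (j(p) = 84*(-1/6) + p*(-1/39) = -14 - p/39)
1/j(51) + (1249 - (-2049)*6) = 1/(-14 - 1/39*51) + (1249 - (-2049)*6) = 1/(-14 - 17/13) + (1249 - 1*(-12294)) = 1/(-199/13) + (1249 + 12294) = -13/199 + 13543 = 2695044/199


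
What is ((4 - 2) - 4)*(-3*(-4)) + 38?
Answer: 14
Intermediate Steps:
((4 - 2) - 4)*(-3*(-4)) + 38 = (2 - 4)*12 + 38 = -2*12 + 38 = -24 + 38 = 14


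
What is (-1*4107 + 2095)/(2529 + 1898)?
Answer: -2012/4427 ≈ -0.45448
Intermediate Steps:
(-1*4107 + 2095)/(2529 + 1898) = (-4107 + 2095)/4427 = -2012*1/4427 = -2012/4427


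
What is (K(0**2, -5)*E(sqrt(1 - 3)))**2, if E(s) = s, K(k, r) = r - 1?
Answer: -72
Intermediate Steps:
K(k, r) = -1 + r
(K(0**2, -5)*E(sqrt(1 - 3)))**2 = ((-1 - 5)*sqrt(1 - 3))**2 = (-6*I*sqrt(2))**2 = -72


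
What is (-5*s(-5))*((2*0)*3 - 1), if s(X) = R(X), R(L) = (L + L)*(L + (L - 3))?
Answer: 650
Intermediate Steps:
R(L) = 2*L*(-3 + 2*L) (R(L) = (2*L)*(L + (-3 + L)) = (2*L)*(-3 + 2*L) = 2*L*(-3 + 2*L))
s(X) = 2*X*(-3 + 2*X)
(-5*s(-5))*((2*0)*3 - 1) = (-10*(-5)*(-3 + 2*(-5)))*((2*0)*3 - 1) = (-10*(-5)*(-3 - 10))*(0*3 - 1) = (-10*(-5)*(-13))*(0 - 1) = -5*130*(-1) = -650*(-1) = 650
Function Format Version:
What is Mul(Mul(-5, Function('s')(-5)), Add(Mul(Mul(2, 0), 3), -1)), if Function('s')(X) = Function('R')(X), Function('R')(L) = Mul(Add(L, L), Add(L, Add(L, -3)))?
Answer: 650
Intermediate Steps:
Function('R')(L) = Mul(2, L, Add(-3, Mul(2, L))) (Function('R')(L) = Mul(Mul(2, L), Add(L, Add(-3, L))) = Mul(Mul(2, L), Add(-3, Mul(2, L))) = Mul(2, L, Add(-3, Mul(2, L))))
Function('s')(X) = Mul(2, X, Add(-3, Mul(2, X)))
Mul(Mul(-5, Function('s')(-5)), Add(Mul(Mul(2, 0), 3), -1)) = Mul(Mul(-5, Mul(2, -5, Add(-3, Mul(2, -5)))), Add(Mul(Mul(2, 0), 3), -1)) = Mul(Mul(-5, Mul(2, -5, Add(-3, -10))), Add(Mul(0, 3), -1)) = Mul(Mul(-5, Mul(2, -5, -13)), Add(0, -1)) = Mul(Mul(-5, 130), -1) = Mul(-650, -1) = 650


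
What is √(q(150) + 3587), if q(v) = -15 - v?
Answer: √3422 ≈ 58.498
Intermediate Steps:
√(q(150) + 3587) = √((-15 - 1*150) + 3587) = √((-15 - 150) + 3587) = √(-165 + 3587) = √3422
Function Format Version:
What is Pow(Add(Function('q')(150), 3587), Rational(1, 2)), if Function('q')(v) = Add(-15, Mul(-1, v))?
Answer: Pow(3422, Rational(1, 2)) ≈ 58.498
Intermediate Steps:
Pow(Add(Function('q')(150), 3587), Rational(1, 2)) = Pow(Add(Add(-15, Mul(-1, 150)), 3587), Rational(1, 2)) = Pow(Add(Add(-15, -150), 3587), Rational(1, 2)) = Pow(Add(-165, 3587), Rational(1, 2)) = Pow(3422, Rational(1, 2))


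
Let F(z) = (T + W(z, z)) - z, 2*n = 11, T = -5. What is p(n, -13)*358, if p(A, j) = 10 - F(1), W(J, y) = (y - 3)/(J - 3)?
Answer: 5370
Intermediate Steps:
n = 11/2 (n = (½)*11 = 11/2 ≈ 5.5000)
W(J, y) = (-3 + y)/(-3 + J)
F(z) = -4 - z (F(z) = (-5 + (-3 + z)/(-3 + z)) - z = (-5 + 1) - z = -4 - z)
p(A, j) = 15 (p(A, j) = 10 - (-4 - 1*1) = 10 - (-4 - 1) = 10 - 1*(-5) = 10 + 5 = 15)
p(n, -13)*358 = 15*358 = 5370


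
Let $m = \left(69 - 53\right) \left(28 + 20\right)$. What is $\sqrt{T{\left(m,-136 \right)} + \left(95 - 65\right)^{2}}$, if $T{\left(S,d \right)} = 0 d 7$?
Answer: $30$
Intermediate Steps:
$m = 768$ ($m = 16 \cdot 48 = 768$)
$T{\left(S,d \right)} = 0$ ($T{\left(S,d \right)} = 0 \cdot 7 = 0$)
$\sqrt{T{\left(m,-136 \right)} + \left(95 - 65\right)^{2}} = \sqrt{0 + \left(95 - 65\right)^{2}} = \sqrt{0 + 30^{2}} = \sqrt{0 + 900} = \sqrt{900} = 30$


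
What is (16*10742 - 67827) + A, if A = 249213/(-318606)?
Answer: 11049704019/106202 ≈ 1.0404e+5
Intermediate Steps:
A = -83071/106202 (A = 249213*(-1/318606) = -83071/106202 ≈ -0.78220)
(16*10742 - 67827) + A = (16*10742 - 67827) - 83071/106202 = (171872 - 67827) - 83071/106202 = 104045 - 83071/106202 = 11049704019/106202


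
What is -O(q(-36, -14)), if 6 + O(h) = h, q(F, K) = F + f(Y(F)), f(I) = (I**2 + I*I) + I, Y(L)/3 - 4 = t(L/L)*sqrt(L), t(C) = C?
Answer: 390 - 882*I ≈ 390.0 - 882.0*I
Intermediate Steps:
Y(L) = 12 + 3*sqrt(L) (Y(L) = 12 + 3*((L/L)*sqrt(L)) = 12 + 3*(1*sqrt(L)) = 12 + 3*sqrt(L))
f(I) = I + 2*I**2 (f(I) = (I**2 + I**2) + I = 2*I**2 + I = I + 2*I**2)
q(F, K) = F + (12 + 3*sqrt(F))*(25 + 6*sqrt(F)) (q(F, K) = F + (12 + 3*sqrt(F))*(1 + 2*(12 + 3*sqrt(F))) = F + (12 + 3*sqrt(F))*(1 + (24 + 6*sqrt(F))) = F + (12 + 3*sqrt(F))*(25 + 6*sqrt(F)))
O(h) = -6 + h
-O(q(-36, -14)) = -(-6 + (300 + 19*(-36) + 147*sqrt(-36))) = -(-6 + (300 - 684 + 147*(6*I))) = -(-6 + (300 - 684 + 882*I)) = -(-6 + (-384 + 882*I)) = -(-390 + 882*I) = 390 - 882*I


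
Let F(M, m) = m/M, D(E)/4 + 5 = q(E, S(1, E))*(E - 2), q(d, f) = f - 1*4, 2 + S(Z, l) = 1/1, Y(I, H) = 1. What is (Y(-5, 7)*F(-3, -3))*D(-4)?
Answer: 100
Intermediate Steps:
S(Z, l) = -1 (S(Z, l) = -2 + 1/1 = -2 + 1 = -1)
q(d, f) = -4 + f (q(d, f) = f - 4 = -4 + f)
D(E) = 20 - 20*E (D(E) = -20 + 4*((-4 - 1)*(E - 2)) = -20 + 4*(-5*(-2 + E)) = -20 + 4*(10 - 5*E) = -20 + (40 - 20*E) = 20 - 20*E)
(Y(-5, 7)*F(-3, -3))*D(-4) = (1*(-3/(-3)))*(20 - 20*(-4)) = (1*(-3*(-⅓)))*(20 + 80) = (1*1)*100 = 1*100 = 100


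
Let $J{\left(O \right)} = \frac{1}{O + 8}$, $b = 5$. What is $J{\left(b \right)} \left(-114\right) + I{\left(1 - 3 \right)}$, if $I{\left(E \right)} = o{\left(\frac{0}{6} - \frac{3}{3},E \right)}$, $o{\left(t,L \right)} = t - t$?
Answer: $- \frac{114}{13} \approx -8.7692$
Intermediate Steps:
$o{\left(t,L \right)} = 0$
$I{\left(E \right)} = 0$
$J{\left(O \right)} = \frac{1}{8 + O}$
$J{\left(b \right)} \left(-114\right) + I{\left(1 - 3 \right)} = \frac{1}{8 + 5} \left(-114\right) + 0 = \frac{1}{13} \left(-114\right) + 0 = - \frac{114}{13} + 0 = - \frac{114}{13}$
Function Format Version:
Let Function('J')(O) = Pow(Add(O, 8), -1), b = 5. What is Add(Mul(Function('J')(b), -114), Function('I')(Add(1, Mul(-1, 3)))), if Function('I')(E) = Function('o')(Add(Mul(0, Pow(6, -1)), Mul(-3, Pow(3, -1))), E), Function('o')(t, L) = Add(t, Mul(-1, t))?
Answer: Rational(-114, 13) ≈ -8.7692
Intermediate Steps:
Function('o')(t, L) = 0
Function('I')(E) = 0
Function('J')(O) = Pow(Add(8, O), -1)
Add(Mul(Function('J')(b), -114), Function('I')(Add(1, Mul(-1, 3)))) = Add(Mul(Pow(Add(8, 5), -1), -114), 0) = Add(Mul(Pow(13, -1), -114), 0) = Add(Mul(Rational(1, 13), -114), 0) = Add(Rational(-114, 13), 0) = Rational(-114, 13)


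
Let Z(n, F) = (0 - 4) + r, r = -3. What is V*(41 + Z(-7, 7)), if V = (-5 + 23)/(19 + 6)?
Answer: 612/25 ≈ 24.480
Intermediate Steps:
Z(n, F) = -7 (Z(n, F) = (0 - 4) - 3 = -4 - 3 = -7)
V = 18/25 ≈ 0.72000
V*(41 + Z(-7, 7)) = 18*(41 - 7)/25 = (18/25)*34 = 612/25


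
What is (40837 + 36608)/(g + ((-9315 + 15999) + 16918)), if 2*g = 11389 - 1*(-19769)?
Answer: 77445/39181 ≈ 1.9766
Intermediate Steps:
g = 15579 (g = (11389 - 1*(-19769))/2 = (11389 + 19769)/2 = (½)*31158 = 15579)
(40837 + 36608)/(g + ((-9315 + 15999) + 16918)) = (40837 + 36608)/(15579 + ((-9315 + 15999) + 16918)) = 77445/(15579 + (6684 + 16918)) = 77445/(15579 + 23602) = 77445/39181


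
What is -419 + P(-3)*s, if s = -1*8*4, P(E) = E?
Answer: -323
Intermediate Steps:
s = -32 (s = -8*4 = -32)
-419 + P(-3)*s = -419 - 3*(-32) = -419 + 96 = -323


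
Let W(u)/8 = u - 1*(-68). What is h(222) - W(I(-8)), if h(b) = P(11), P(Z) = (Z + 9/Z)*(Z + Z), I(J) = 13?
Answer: -388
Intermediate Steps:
P(Z) = 2*Z*(Z + 9/Z) (P(Z) = (Z + 9/Z)*(2*Z) = 2*Z*(Z + 9/Z))
h(b) = 260 (h(b) = 18 + 2*11**2 = 18 + 2*121 = 18 + 242 = 260)
W(u) = 544 + 8*u (W(u) = 8*(u - 1*(-68)) = 8*(u + 68) = 8*(68 + u) = 544 + 8*u)
h(222) - W(I(-8)) = 260 - (544 + 8*13) = 260 - (544 + 104) = 260 - 1*648 = 260 - 648 = -388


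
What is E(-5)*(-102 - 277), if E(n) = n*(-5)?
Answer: -9475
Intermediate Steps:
E(n) = -5*n
E(-5)*(-102 - 277) = (-5*(-5))*(-102 - 277) = 25*(-379) = -9475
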